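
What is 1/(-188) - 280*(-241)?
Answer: 12686239/188 ≈ 67480.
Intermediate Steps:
1/(-188) - 280*(-241) = -1/188 + 67480 = 12686239/188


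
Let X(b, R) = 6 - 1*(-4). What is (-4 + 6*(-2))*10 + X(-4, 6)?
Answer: -150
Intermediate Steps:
X(b, R) = 10 (X(b, R) = 6 + 4 = 10)
(-4 + 6*(-2))*10 + X(-4, 6) = (-4 + 6*(-2))*10 + 10 = (-4 - 12)*10 + 10 = -16*10 + 10 = -160 + 10 = -150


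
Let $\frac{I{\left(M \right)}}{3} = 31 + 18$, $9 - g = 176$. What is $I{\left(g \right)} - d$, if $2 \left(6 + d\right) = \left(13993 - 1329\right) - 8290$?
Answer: $-2034$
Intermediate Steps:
$g = -167$ ($g = 9 - 176 = -167$)
$I{\left(M \right)} = 147$ ($I{\left(M \right)} = 3 \left(31 + 18\right) = 3 \cdot 49 = 147$)
$d = 2181$ ($d = -6 + \frac{\left(13993 - 1329\right) - 8290}{2} = -6 + \frac{12664 - 8290}{2} = -6 + \frac{1}{2} \cdot 4374 = -6 + 2187 = 2181$)
$I{\left(g \right)} - d = 147 - 2181 = -2034$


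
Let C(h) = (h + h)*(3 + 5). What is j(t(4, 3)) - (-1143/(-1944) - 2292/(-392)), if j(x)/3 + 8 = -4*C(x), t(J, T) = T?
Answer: -6418507/10584 ≈ -606.43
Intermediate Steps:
C(h) = 16*h (C(h) = (2*h)*8 = 16*h)
j(x) = -24 - 192*x (j(x) = -24 + 3*(-64*x) = -24 - 192*x)
j(t(4, 3)) - (-1143/(-1944) - 2292/(-392)) = (-24 - 192*3) - (-1143/(-1944) - 2292/(-392)) = (-24 - 576) - (-1143*(-1/1944) - 2292*(-1/392)) = -600 - (127/216 + 573/98) = -600 - 1*68107/10584 = -600 - 68107/10584 = -6418507/10584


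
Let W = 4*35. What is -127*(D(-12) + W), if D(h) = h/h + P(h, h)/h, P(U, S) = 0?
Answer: -17907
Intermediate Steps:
W = 140
D(h) = 1 (D(h) = h/h + 0/h = 1 + 0 = 1)
-127*(D(-12) + W) = -127*(1 + 140) = -127*141 = -17907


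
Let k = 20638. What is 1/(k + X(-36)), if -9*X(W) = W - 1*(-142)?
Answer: 9/185636 ≈ 4.8482e-5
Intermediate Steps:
X(W) = -142/9 - W/9 (X(W) = -(W - 1*(-142))/9 = -(W + 142)/9 = -(142 + W)/9 = -142/9 - W/9)
1/(k + X(-36)) = 1/(20638 + (-142/9 - ⅑*(-36))) = 1/(20638 + (-142/9 + 4)) = 1/(20638 - 106/9) = 1/(185636/9) = 9/185636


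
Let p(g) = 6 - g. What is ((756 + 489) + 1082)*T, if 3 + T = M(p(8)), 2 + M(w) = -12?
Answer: -39559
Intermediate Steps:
M(w) = -14 (M(w) = -2 - 12 = -14)
T = -17 (T = -3 - 14 = -17)
((756 + 489) + 1082)*T = ((756 + 489) + 1082)*(-17) = (1245 + 1082)*(-17) = 2327*(-17) = -39559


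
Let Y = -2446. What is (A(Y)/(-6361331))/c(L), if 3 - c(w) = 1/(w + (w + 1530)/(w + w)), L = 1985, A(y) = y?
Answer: 3856835678/30086455677635 ≈ 0.00012819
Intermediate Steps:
c(w) = 3 - 1/(w + (1530 + w)/(2*w)) (c(w) = 3 - 1/(w + (w + 1530)/(w + w)) = 3 - 1/(w + (1530 + w)/((2*w))) = 3 - 1/(w + (1530 + w)*(1/(2*w))) = 3 - 1/(w + (1530 + w)/(2*w)))
(A(Y)/(-6361331))/c(L) = (-2446/(-6361331))/(((4590 + 1985 + 6*1985**2)/(1530 + 1985 + 2*1985**2))) = (-2446*(-1/6361331))/(((4590 + 1985 + 6*3940225)/(1530 + 1985 + 2*3940225))) = 2446/(6361331*(((4590 + 1985 + 23641350)/(1530 + 1985 + 7880450)))) = 2446/(6361331*((23647925/7883965))) = 2446/(6361331*(((1/7883965)*23647925))) = 2446/(6361331*(4729585/1576793)) = (2446/6361331)*(1576793/4729585) = 3856835678/30086455677635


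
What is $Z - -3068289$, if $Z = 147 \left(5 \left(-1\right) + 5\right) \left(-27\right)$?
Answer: $3068289$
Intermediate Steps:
$Z = 0$ ($Z = 147 \left(-5 + 5\right) \left(-27\right) = 147 \cdot 0 \left(-27\right) = 0 \left(-27\right) = 0$)
$Z - -3068289 = 0 - -3068289 = 0 + 3068289 = 3068289$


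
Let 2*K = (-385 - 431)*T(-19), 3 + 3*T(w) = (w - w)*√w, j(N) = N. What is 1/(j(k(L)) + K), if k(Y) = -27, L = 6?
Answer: 1/381 ≈ 0.0026247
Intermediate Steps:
T(w) = -1 (T(w) = -1 + ((w - w)*√w)/3 = -1 + (0*√w)/3 = -1 + (⅓)*0 = -1 + 0 = -1)
K = 408 (K = ((-385 - 431)*(-1))/2 = (-816*(-1))/2 = (½)*816 = 408)
1/(j(k(L)) + K) = 1/(-27 + 408) = 1/381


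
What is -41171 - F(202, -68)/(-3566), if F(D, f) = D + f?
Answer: -73407826/1783 ≈ -41171.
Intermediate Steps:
-41171 - F(202, -68)/(-3566) = -41171 - (202 - 68)/(-3566) = -41171 - 134*(-1)/3566 = -41171 - 1*(-67/1783) = -41171 + 67/1783 = -73407826/1783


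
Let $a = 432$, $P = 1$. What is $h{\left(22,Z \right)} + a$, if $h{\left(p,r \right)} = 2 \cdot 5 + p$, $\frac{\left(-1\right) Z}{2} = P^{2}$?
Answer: $464$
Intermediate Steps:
$Z = -2$ ($Z = - 2 \cdot 1^{2} = \left(-2\right) 1 = -2$)
$h{\left(p,r \right)} = 10 + p$
$h{\left(22,Z \right)} + a = \left(10 + 22\right) + 432 = 32 + 432 = 464$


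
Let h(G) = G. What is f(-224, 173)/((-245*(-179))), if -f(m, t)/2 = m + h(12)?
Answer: 424/43855 ≈ 0.0096682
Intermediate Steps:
f(m, t) = -24 - 2*m (f(m, t) = -2*(m + 12) = -2*(12 + m) = -24 - 2*m)
f(-224, 173)/((-245*(-179))) = (-24 - 2*(-224))/((-245*(-179))) = (-24 + 448)/43855 = 424*(1/43855) = 424/43855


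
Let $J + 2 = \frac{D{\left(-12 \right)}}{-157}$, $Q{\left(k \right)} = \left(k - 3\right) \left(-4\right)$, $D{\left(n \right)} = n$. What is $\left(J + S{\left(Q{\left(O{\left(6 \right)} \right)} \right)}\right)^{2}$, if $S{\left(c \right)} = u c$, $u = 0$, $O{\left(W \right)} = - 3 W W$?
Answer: $\frac{91204}{24649} \approx 3.7001$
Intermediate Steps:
$O{\left(W \right)} = - 3 W^{2}$
$Q{\left(k \right)} = 12 - 4 k$ ($Q{\left(k \right)} = \left(-3 + k\right) \left(-4\right) = 12 - 4 k$)
$J = - \frac{302}{157}$ ($J = -2 - \frac{12}{-157} = -2 - - \frac{12}{157} = -2 + \frac{12}{157} = - \frac{302}{157} \approx -1.9236$)
$S{\left(c \right)} = 0$ ($S{\left(c \right)} = 0 c = 0$)
$\left(J + S{\left(Q{\left(O{\left(6 \right)} \right)} \right)}\right)^{2} = \left(- \frac{302}{157} + 0\right)^{2} = \left(- \frac{302}{157}\right)^{2} = \frac{91204}{24649}$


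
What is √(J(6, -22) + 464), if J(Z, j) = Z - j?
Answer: 2*√123 ≈ 22.181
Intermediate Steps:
√(J(6, -22) + 464) = √((6 - 1*(-22)) + 464) = √((6 + 22) + 464) = √(28 + 464) = √492 = 2*√123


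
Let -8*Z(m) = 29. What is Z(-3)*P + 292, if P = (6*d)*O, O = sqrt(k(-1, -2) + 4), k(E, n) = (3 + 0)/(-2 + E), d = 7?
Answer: 292 - 609*sqrt(3)/4 ≈ 28.295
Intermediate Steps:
Z(m) = -29/8 (Z(m) = -1/8*29 = -29/8)
k(E, n) = 3/(-2 + E)
O = sqrt(3) (O = sqrt(3/(-2 - 1) + 4) = sqrt(3/(-3) + 4) = sqrt(3*(-1/3) + 4) = sqrt(-1 + 4) = sqrt(3) ≈ 1.7320)
P = 42*sqrt(3) (P = (6*7)*sqrt(3) = 42*sqrt(3) ≈ 72.746)
Z(-3)*P + 292 = -609*sqrt(3)/4 + 292 = 292 - 609*sqrt(3)/4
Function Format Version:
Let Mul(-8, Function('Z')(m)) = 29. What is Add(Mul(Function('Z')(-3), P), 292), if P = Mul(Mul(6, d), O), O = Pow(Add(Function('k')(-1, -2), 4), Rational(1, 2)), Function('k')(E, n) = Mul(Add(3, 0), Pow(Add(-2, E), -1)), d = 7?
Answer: Add(292, Mul(Rational(-609, 4), Pow(3, Rational(1, 2)))) ≈ 28.295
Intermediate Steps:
Function('Z')(m) = Rational(-29, 8) (Function('Z')(m) = Mul(Rational(-1, 8), 29) = Rational(-29, 8))
Function('k')(E, n) = Mul(3, Pow(Add(-2, E), -1))
O = Pow(3, Rational(1, 2)) (O = Pow(Add(Mul(3, Pow(Add(-2, -1), -1)), 4), Rational(1, 2)) = Pow(Add(Mul(3, Pow(-3, -1)), 4), Rational(1, 2)) = Pow(Add(Mul(3, Rational(-1, 3)), 4), Rational(1, 2)) = Pow(Add(-1, 4), Rational(1, 2)) = Pow(3, Rational(1, 2)) ≈ 1.7320)
P = Mul(42, Pow(3, Rational(1, 2))) (P = Mul(Mul(6, 7), Pow(3, Rational(1, 2))) = Mul(42, Pow(3, Rational(1, 2))) ≈ 72.746)
Add(Mul(Function('Z')(-3), P), 292) = Add(Mul(Rational(-29, 8), Mul(42, Pow(3, Rational(1, 2)))), 292) = Add(Mul(Rational(-609, 4), Pow(3, Rational(1, 2))), 292) = Add(292, Mul(Rational(-609, 4), Pow(3, Rational(1, 2))))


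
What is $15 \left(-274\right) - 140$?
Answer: $-4250$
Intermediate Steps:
$15 \left(-274\right) - 140 = -4110 - 140 = -4250$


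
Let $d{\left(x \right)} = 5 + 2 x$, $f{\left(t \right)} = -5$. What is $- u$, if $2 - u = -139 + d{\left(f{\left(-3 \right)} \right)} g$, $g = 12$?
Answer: $-201$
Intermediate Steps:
$u = 201$ ($u = 2 - \left(-139 + \left(5 + 2 \left(-5\right)\right) 12\right) = 2 - \left(-139 + \left(5 - 10\right) 12\right) = 2 - \left(-139 - 60\right) = 2 - -199 = 2 + 199 = 201$)
$- u = \left(-1\right) 201 = -201$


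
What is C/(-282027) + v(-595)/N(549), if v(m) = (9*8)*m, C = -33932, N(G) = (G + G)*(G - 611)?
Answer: 399777542/533313057 ≈ 0.74961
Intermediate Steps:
N(G) = 2*G*(-611 + G) (N(G) = (2*G)*(-611 + G) = 2*G*(-611 + G))
v(m) = 72*m
C/(-282027) + v(-595)/N(549) = -33932/(-282027) + (72*(-595))/((2*549*(-611 + 549))) = -33932*(-1/282027) - 42840/(2*549*(-62)) = 33932/282027 - 42840/(-68076) = 33932/282027 - 42840*(-1/68076) = 33932/282027 + 1190/1891 = 399777542/533313057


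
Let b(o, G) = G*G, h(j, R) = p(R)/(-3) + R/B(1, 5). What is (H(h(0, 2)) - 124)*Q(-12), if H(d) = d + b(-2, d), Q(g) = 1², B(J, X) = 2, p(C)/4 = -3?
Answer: -94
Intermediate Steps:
p(C) = -12 (p(C) = 4*(-3) = -12)
Q(g) = 1
h(j, R) = 4 + R/2 (h(j, R) = -12/(-3) + R/2 = -12*(-⅓) + R*(½) = 4 + R/2)
b(o, G) = G²
H(d) = d + d²
(H(h(0, 2)) - 124)*Q(-12) = ((4 + (½)*2)*(1 + (4 + (½)*2)) - 124)*1 = ((4 + 1)*(1 + (4 + 1)) - 124)*1 = (5*(1 + 5) - 124)*1 = (5*6 - 124)*1 = (30 - 124)*1 = -94*1 = -94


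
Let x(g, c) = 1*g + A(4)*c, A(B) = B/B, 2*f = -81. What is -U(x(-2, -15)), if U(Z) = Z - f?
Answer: -47/2 ≈ -23.500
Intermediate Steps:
f = -81/2 (f = (½)*(-81) = -81/2 ≈ -40.500)
A(B) = 1
x(g, c) = c + g (x(g, c) = 1*g + 1*c = g + c = c + g)
U(Z) = 81/2 + Z (U(Z) = Z - 1*(-81/2) = Z + 81/2 = 81/2 + Z)
-U(x(-2, -15)) = -(81/2 + (-15 - 2)) = -(81/2 - 17) = -1*47/2 = -47/2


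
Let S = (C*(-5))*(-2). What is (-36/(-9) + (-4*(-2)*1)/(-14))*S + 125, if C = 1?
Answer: 1115/7 ≈ 159.29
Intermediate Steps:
S = 10 (S = (1*(-5))*(-2) = -5*(-2) = 10)
(-36/(-9) + (-4*(-2)*1)/(-14))*S + 125 = (-36/(-9) + (-4*(-2)*1)/(-14))*10 + 125 = (-36*(-1/9) + (8*1)*(-1/14))*10 + 125 = (4 + 8*(-1/14))*10 + 125 = (4 - 4/7)*10 + 125 = (24/7)*10 + 125 = 240/7 + 125 = 1115/7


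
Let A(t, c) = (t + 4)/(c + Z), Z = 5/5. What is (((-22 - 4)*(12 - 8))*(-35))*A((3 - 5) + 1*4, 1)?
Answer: 10920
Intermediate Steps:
Z = 1 (Z = 5*(⅕) = 1)
A(t, c) = (4 + t)/(1 + c) (A(t, c) = (t + 4)/(c + 1) = (4 + t)/(1 + c))
(((-22 - 4)*(12 - 8))*(-35))*A((3 - 5) + 1*4, 1) = (((-22 - 4)*(12 - 8))*(-35))*((4 + ((3 - 5) + 1*4))/(1 + 1)) = (-26*4*(-35))*((4 + (-2 + 4))/2) = (-104*(-35))*((4 + 2)/2) = 3640*((½)*6) = 3640*3 = 10920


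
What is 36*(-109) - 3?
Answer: -3927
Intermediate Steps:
36*(-109) - 3 = -3924 - 3 = -3927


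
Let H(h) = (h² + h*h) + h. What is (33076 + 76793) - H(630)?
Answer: -684561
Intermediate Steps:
H(h) = h + 2*h² (H(h) = (h² + h²) + h = 2*h² + h = h + 2*h²)
(33076 + 76793) - H(630) = (33076 + 76793) - 630*(1 + 2*630) = 109869 - 630*(1 + 1260) = 109869 - 630*1261 = 109869 - 1*794430 = 109869 - 794430 = -684561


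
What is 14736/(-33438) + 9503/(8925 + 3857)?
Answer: 21567627/71234086 ≈ 0.30277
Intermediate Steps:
14736/(-33438) + 9503/(8925 + 3857) = 14736*(-1/33438) + 9503/12782 = -2456/5573 + 9503*(1/12782) = -2456/5573 + 9503/12782 = 21567627/71234086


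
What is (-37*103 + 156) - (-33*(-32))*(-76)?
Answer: 76601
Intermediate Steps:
(-37*103 + 156) - (-33*(-32))*(-76) = (-3811 + 156) - 1056*(-76) = -3655 - 1*(-80256) = -3655 + 80256 = 76601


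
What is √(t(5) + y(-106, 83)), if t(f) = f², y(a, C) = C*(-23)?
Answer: 2*I*√471 ≈ 43.405*I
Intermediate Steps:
y(a, C) = -23*C
√(t(5) + y(-106, 83)) = √(5² - 23*83) = √(25 - 1909) = √(-1884) = 2*I*√471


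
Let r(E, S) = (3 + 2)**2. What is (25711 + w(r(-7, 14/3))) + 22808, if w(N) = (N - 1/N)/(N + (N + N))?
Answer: 30324583/625 ≈ 48519.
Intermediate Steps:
r(E, S) = 25 (r(E, S) = 5**2 = 25)
w(N) = (N - 1/N)/(3*N) (w(N) = (N - 1/N)/(N + 2*N) = (N - 1/N)/((3*N)) = (N - 1/N)*(1/(3*N)) = (N - 1/N)/(3*N))
(25711 + w(r(-7, 14/3))) + 22808 = (25711 + (1/3)*(-1 + 25**2)/25**2) + 22808 = (25711 + (1/3)*(1/625)*(-1 + 625)) + 22808 = (25711 + (1/3)*(1/625)*624) + 22808 = (25711 + 208/625) + 22808 = 16069583/625 + 22808 = 30324583/625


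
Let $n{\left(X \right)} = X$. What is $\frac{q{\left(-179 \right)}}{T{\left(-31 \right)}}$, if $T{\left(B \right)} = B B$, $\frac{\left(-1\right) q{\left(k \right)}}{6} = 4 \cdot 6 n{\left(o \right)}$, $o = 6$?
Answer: $- \frac{864}{961} \approx -0.89906$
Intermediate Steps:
$q{\left(k \right)} = -864$ ($q{\left(k \right)} = - 6 \cdot 4 \cdot 6 \cdot 6 = - 6 \cdot 24 \cdot 6 = \left(-6\right) 144 = -864$)
$T{\left(B \right)} = B^{2}$
$\frac{q{\left(-179 \right)}}{T{\left(-31 \right)}} = - \frac{864}{\left(-31\right)^{2}} = - \frac{864}{961}$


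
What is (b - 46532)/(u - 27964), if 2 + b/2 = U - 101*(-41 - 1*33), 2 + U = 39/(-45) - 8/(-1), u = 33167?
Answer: -473666/78045 ≈ -6.0691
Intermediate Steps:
U = 77/15 (U = -2 + (39/(-45) - 8/(-1)) = -2 + (39*(-1/45) - 8*(-1)) = -2 + (-13/15 + 8) = -2 + 107/15 = 77/15 ≈ 5.1333)
b = 224314/15 (b = -4 + 2*(77/15 - 101*(-41 - 1*33)) = -4 + 2*(77/15 - 101*(-41 - 33)) = -4 + 2*(77/15 - 101*(-74)) = -4 + 2*(77/15 + 7474) = -4 + 2*(112187/15) = -4 + 224374/15 = 224314/15 ≈ 14954.)
(b - 46532)/(u - 27964) = (224314/15 - 46532)/(33167 - 27964) = -473666/15/5203 = -473666/15*1/5203 = -473666/78045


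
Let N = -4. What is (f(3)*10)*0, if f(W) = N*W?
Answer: 0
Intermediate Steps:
f(W) = -4*W
(f(3)*10)*0 = (-4*3*10)*0 = -12*10*0 = -120*0 = 0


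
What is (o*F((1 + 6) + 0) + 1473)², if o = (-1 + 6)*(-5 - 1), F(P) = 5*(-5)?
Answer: 4941729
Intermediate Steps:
F(P) = -25
o = -30 (o = 5*(-6) = -30)
(o*F((1 + 6) + 0) + 1473)² = (-30*(-25) + 1473)² = (750 + 1473)² = 2223² = 4941729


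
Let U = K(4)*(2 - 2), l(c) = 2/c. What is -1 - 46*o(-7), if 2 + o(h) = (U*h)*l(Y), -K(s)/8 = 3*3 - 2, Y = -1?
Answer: 91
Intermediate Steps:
K(s) = -56 (K(s) = -8*(3*3 - 2) = -8*(9 - 2) = -8*7 = -56)
U = 0 (U = -56*(2 - 2) = -56*0 = 0)
o(h) = -2 (o(h) = -2 + (0*h)*(2/(-1)) = -2 + 0*(2*(-1)) = -2 + 0*(-2) = -2 + 0 = -2)
-1 - 46*o(-7) = -1 - 46*(-2) = -1 + 92 = 91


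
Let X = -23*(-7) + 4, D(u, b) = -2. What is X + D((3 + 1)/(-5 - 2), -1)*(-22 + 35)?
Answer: 139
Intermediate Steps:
X = 165 (X = 161 + 4 = 165)
X + D((3 + 1)/(-5 - 2), -1)*(-22 + 35) = 165 - 2*(-22 + 35) = 165 - 2*13 = 165 - 26 = 139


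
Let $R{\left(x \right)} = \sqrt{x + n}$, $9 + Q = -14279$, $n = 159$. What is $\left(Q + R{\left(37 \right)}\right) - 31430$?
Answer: $-45704$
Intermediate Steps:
$Q = -14288$ ($Q = -9 - 14279 = -14288$)
$R{\left(x \right)} = \sqrt{159 + x}$ ($R{\left(x \right)} = \sqrt{x + 159} = \sqrt{159 + x}$)
$\left(Q + R{\left(37 \right)}\right) - 31430 = \left(-14288 + \sqrt{159 + 37}\right) - 31430 = \left(-14288 + \sqrt{196}\right) - 31430 = \left(-14288 + 14\right) - 31430 = -14274 - 31430 = -45704$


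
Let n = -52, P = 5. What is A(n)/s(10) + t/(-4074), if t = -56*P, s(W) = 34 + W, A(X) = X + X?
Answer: -7346/3201 ≈ -2.2949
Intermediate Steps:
A(X) = 2*X
t = -280 (t = -56*5 = -280)
A(n)/s(10) + t/(-4074) = (2*(-52))/(34 + 10) - 280/(-4074) = -104/44 - 280*(-1/4074) = -104*1/44 + 20/291 = -26/11 + 20/291 = -7346/3201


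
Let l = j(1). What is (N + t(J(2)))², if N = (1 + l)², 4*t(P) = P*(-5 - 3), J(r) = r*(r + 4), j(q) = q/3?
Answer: 40000/81 ≈ 493.83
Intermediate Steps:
j(q) = q/3 (j(q) = q*(⅓) = q/3)
J(r) = r*(4 + r)
l = ⅓ (l = (⅓)*1 = ⅓ ≈ 0.33333)
t(P) = -2*P (t(P) = (P*(-5 - 3))/4 = (P*(-8))/4 = (-8*P)/4 = -2*P)
N = 16/9 (N = (1 + ⅓)² = (4/3)² = 16/9 ≈ 1.7778)
(N + t(J(2)))² = (16/9 - 4*(4 + 2))² = (16/9 - 4*6)² = (16/9 - 2*12)² = (16/9 - 24)² = (-200/9)² = 40000/81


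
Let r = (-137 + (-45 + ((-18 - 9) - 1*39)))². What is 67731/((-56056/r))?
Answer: -520715928/7007 ≈ -74314.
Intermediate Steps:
r = 61504 (r = (-137 + (-45 + (-27 - 39)))² = (-137 + (-45 - 66))² = (-137 - 111)² = (-248)² = 61504)
67731/((-56056/r)) = 67731/((-56056/61504)) = 67731/((-56056*1/61504)) = 67731/(-7007/7688) = 67731*(-7688/7007) = -520715928/7007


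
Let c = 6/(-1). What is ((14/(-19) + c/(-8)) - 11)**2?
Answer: 697225/5776 ≈ 120.71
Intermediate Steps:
c = -6 (c = -1*6 = -6)
((14/(-19) + c/(-8)) - 11)**2 = ((14/(-19) - 6/(-8)) - 11)**2 = ((14*(-1/19) - 6*(-1/8)) - 11)**2 = ((-14/19 + 3/4) - 11)**2 = (1/76 - 11)**2 = (-835/76)**2 = 697225/5776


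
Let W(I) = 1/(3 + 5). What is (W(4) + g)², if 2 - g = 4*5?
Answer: 20449/64 ≈ 319.52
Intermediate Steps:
g = -18 (g = 2 - 4*5 = 2 - 1*20 = 2 - 20 = -18)
W(I) = ⅛ (W(I) = 1/8 = ⅛)
(W(4) + g)² = (⅛ - 18)² = (-143/8)² = 20449/64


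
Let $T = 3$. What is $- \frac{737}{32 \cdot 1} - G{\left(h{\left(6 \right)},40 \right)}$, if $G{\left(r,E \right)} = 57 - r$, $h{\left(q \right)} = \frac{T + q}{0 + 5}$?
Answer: $- \frac{12517}{160} \approx -78.231$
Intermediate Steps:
$h{\left(q \right)} = \frac{3}{5} + \frac{q}{5}$ ($h{\left(q \right)} = \frac{3 + q}{0 + 5} = \frac{3 + q}{5} = \left(3 + q\right) \frac{1}{5} = \frac{3}{5} + \frac{q}{5}$)
$- \frac{737}{32 \cdot 1} - G{\left(h{\left(6 \right)},40 \right)} = - \frac{737}{32 \cdot 1} - \left(57 - \left(\frac{3}{5} + \frac{1}{5} \cdot 6\right)\right) = - \frac{737}{32} - \left(57 - \left(\frac{3}{5} + \frac{6}{5}\right)\right) = \left(-737\right) \frac{1}{32} - \left(57 - \frac{9}{5}\right) = - \frac{737}{32} - \left(57 - \frac{9}{5}\right) = - \frac{737}{32} - \frac{276}{5} = - \frac{12517}{160}$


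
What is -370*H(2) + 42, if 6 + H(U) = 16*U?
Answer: -9578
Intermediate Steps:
H(U) = -6 + 16*U
-370*H(2) + 42 = -370*(-6 + 16*2) + 42 = -370*(-6 + 32) + 42 = -370*26 + 42 = -9620 + 42 = -9578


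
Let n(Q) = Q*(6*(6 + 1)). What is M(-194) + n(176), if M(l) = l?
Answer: 7198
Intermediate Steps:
n(Q) = 42*Q (n(Q) = Q*(6*7) = Q*42 = 42*Q)
M(-194) + n(176) = -194 + 42*176 = -194 + 7392 = 7198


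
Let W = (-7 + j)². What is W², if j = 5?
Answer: 16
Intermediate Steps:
W = 4 (W = (-7 + 5)² = (-2)² = 4)
W² = 4² = 16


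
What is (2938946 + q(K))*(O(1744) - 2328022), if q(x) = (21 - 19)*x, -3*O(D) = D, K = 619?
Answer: -20539566789040/3 ≈ -6.8465e+12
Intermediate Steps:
O(D) = -D/3
q(x) = 2*x
(2938946 + q(K))*(O(1744) - 2328022) = (2938946 + 2*619)*(-1/3*1744 - 2328022) = (2938946 + 1238)*(-1744/3 - 2328022) = 2940184*(-6985810/3) = -20539566789040/3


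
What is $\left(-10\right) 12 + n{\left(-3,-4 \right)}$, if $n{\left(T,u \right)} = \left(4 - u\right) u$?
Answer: $-152$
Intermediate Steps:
$n{\left(T,u \right)} = u \left(4 - u\right)$
$\left(-10\right) 12 + n{\left(-3,-4 \right)} = \left(-10\right) 12 - 4 \left(4 - -4\right) = -120 - 4 \left(4 + 4\right) = -120 - 32 = -152$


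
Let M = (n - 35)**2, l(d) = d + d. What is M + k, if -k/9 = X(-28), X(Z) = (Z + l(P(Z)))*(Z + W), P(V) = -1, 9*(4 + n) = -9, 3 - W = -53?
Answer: 9160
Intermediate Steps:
W = 56 (W = 3 - 1*(-53) = 3 + 53 = 56)
n = -5 (n = -4 + (1/9)*(-9) = -4 - 1 = -5)
l(d) = 2*d
X(Z) = (-2 + Z)*(56 + Z) (X(Z) = (Z + 2*(-1))*(Z + 56) = (Z - 2)*(56 + Z) = (-2 + Z)*(56 + Z))
M = 1600 (M = (-5 - 35)**2 = (-40)**2 = 1600)
k = 7560 (k = -9*(-112 + (-28)**2 + 54*(-28)) = -9*(-112 + 784 - 1512) = -9*(-840) = 7560)
M + k = 1600 + 7560 = 9160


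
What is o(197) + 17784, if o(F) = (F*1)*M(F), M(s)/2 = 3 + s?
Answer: 96584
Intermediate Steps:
M(s) = 6 + 2*s (M(s) = 2*(3 + s) = 6 + 2*s)
o(F) = F*(6 + 2*F) (o(F) = (F*1)*(6 + 2*F) = F*(6 + 2*F))
o(197) + 17784 = 2*197*(3 + 197) + 17784 = 2*197*200 + 17784 = 78800 + 17784 = 96584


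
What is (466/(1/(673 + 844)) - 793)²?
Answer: 498618164641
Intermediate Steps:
(466/(1/(673 + 844)) - 793)² = (466/(1/1517) - 793)² = (466*1517 - 793)² = (706922 - 793)² = 706129² = 498618164641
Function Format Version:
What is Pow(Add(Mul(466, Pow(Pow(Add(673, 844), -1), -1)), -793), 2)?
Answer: 498618164641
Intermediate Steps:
Pow(Add(Mul(466, Pow(Pow(Add(673, 844), -1), -1)), -793), 2) = Pow(Add(Mul(466, Pow(Pow(1517, -1), -1)), -793), 2) = Pow(Add(Mul(466, Pow(Rational(1, 1517), -1)), -793), 2) = Pow(Add(Mul(466, 1517), -793), 2) = Pow(Add(706922, -793), 2) = Pow(706129, 2) = 498618164641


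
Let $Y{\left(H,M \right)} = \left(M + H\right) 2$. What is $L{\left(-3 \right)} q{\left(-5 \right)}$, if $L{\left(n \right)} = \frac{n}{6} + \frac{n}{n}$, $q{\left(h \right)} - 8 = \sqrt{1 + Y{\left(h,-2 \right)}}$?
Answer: $4 + \frac{i \sqrt{13}}{2} \approx 4.0 + 1.8028 i$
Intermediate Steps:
$Y{\left(H,M \right)} = 2 H + 2 M$ ($Y{\left(H,M \right)} = \left(H + M\right) 2 = 2 H + 2 M$)
$q{\left(h \right)} = 8 + \sqrt{-3 + 2 h}$ ($q{\left(h \right)} = 8 + \sqrt{1 + \left(2 h + 2 \left(-2\right)\right)} = 8 + \sqrt{1 + \left(2 h - 4\right)} = 8 + \sqrt{1 + \left(-4 + 2 h\right)} = 8 + \sqrt{-3 + 2 h}$)
$L{\left(n \right)} = 1 + \frac{n}{6}$ ($L{\left(n \right)} = n \frac{1}{6} + 1 = \frac{n}{6} + 1 = 1 + \frac{n}{6}$)
$L{\left(-3 \right)} q{\left(-5 \right)} = \left(1 + \frac{1}{6} \left(-3\right)\right) \left(8 + \sqrt{-3 + 2 \left(-5\right)}\right) = \left(1 - \frac{1}{2}\right) \left(8 + \sqrt{-3 - 10}\right) = \frac{8 + \sqrt{-13}}{2} = \frac{8 + i \sqrt{13}}{2} = 4 + \frac{i \sqrt{13}}{2}$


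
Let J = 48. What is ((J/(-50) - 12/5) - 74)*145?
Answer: -56086/5 ≈ -11217.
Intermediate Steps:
((J/(-50) - 12/5) - 74)*145 = ((48/(-50) - 12/5) - 74)*145 = ((48*(-1/50) - 12*⅕) - 74)*145 = ((-24/25 - 12/5) - 74)*145 = (-84/25 - 74)*145 = -1934/25*145 = -56086/5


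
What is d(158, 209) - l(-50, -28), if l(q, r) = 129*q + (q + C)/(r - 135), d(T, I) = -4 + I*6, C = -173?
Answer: 1254877/163 ≈ 7698.6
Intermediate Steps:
d(T, I) = -4 + 6*I
l(q, r) = 129*q + (-173 + q)/(-135 + r) (l(q, r) = 129*q + (q - 173)/(r - 135) = 129*q + (-173 + q)/(-135 + r))
d(158, 209) - l(-50, -28) = (-4 + 6*209) - (-173 - 17414*(-50) + 129*(-50)*(-28))/(-135 - 28) = (-4 + 1254) - (-173 + 870700 + 180600)/(-163) = 1250 - (-1)*1051127/163 = 1250 - 1*(-1051127/163) = 1250 + 1051127/163 = 1254877/163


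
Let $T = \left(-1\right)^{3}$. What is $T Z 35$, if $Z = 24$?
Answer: $-840$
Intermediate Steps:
$T = -1$
$T Z 35 = \left(-1\right) 24 \cdot 35 = \left(-24\right) 35 = -840$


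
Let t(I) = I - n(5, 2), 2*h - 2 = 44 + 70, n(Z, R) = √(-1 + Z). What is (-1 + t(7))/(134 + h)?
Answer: 1/48 ≈ 0.020833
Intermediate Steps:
h = 58 (h = 1 + (44 + 70)/2 = 1 + (½)*114 = 1 + 57 = 58)
t(I) = -2 + I (t(I) = I - √(-1 + 5) = I - √4 = I - 1*2 = I - 2 = -2 + I)
(-1 + t(7))/(134 + h) = (-1 + (-2 + 7))/(134 + 58) = (-1 + 5)/192 = 4*(1/192) = 1/48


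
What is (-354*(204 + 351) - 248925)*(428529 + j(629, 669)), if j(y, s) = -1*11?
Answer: -190859774610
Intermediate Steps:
j(y, s) = -11
(-354*(204 + 351) - 248925)*(428529 + j(629, 669)) = (-354*(204 + 351) - 248925)*(428529 - 11) = (-354*555 - 248925)*428518 = (-196470 - 248925)*428518 = -445395*428518 = -190859774610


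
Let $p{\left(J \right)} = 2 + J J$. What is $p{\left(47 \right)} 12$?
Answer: $26532$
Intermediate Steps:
$p{\left(J \right)} = 2 + J^{2}$
$p{\left(47 \right)} 12 = \left(2 + 47^{2}\right) 12 = \left(2 + 2209\right) 12 = 2211 \cdot 12 = 26532$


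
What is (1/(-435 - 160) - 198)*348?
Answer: -40998228/595 ≈ -68905.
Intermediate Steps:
(1/(-435 - 160) - 198)*348 = (1/(-595) - 198)*348 = (-1/595 - 198)*348 = -117811/595*348 = -40998228/595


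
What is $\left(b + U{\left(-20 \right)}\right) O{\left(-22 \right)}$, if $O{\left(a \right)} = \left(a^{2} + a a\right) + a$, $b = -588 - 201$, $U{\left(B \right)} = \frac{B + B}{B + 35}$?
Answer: $- \frac{2246750}{3} \approx -7.4892 \cdot 10^{5}$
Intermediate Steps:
$U{\left(B \right)} = \frac{2 B}{35 + B}$
$b = -789$
$O{\left(a \right)} = a + 2 a^{2}$ ($O{\left(a \right)} = \left(a^{2} + a^{2}\right) + a = 2 a^{2} + a = a + 2 a^{2}$)
$\left(b + U{\left(-20 \right)}\right) O{\left(-22 \right)} = \left(-789 + 2 \left(-20\right) \frac{1}{35 - 20}\right) \left(- 22 \left(1 + 2 \left(-22\right)\right)\right) = \left(-789 + 2 \left(-20\right) \frac{1}{15}\right) \left(- 22 \left(1 - 44\right)\right) = \left(-789 + 2 \left(-20\right) \frac{1}{15}\right) \left(\left(-22\right) \left(-43\right)\right) = \left(-789 - \frac{8}{3}\right) 946 = \left(- \frac{2375}{3}\right) 946 = - \frac{2246750}{3}$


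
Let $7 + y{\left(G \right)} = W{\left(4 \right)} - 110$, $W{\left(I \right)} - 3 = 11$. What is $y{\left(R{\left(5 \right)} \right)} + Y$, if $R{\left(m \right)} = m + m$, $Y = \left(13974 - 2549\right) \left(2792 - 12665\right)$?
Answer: $-112799128$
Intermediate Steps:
$Y = -112799025$ ($Y = 11425 \left(-9873\right) = -112799025$)
$R{\left(m \right)} = 2 m$
$W{\left(I \right)} = 14$ ($W{\left(I \right)} = 3 + 11 = 14$)
$y{\left(G \right)} = -103$ ($y{\left(G \right)} = -7 + \left(14 - 110\right) = -7 - 96 = -103$)
$y{\left(R{\left(5 \right)} \right)} + Y = -103 - 112799025 = -112799128$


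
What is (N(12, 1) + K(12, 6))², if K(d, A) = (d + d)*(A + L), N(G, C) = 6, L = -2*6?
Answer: 19044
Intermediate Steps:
L = -12
K(d, A) = 2*d*(-12 + A) (K(d, A) = (d + d)*(A - 12) = (2*d)*(-12 + A) = 2*d*(-12 + A))
(N(12, 1) + K(12, 6))² = (6 + 2*12*(-12 + 6))² = (6 + 2*12*(-6))² = (6 - 144)² = (-138)² = 19044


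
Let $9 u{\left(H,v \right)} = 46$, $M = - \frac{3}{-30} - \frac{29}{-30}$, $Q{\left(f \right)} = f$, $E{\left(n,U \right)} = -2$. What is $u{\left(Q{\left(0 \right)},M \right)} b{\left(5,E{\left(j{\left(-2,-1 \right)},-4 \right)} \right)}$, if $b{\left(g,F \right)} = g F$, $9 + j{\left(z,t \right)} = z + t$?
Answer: $- \frac{460}{9} \approx -51.111$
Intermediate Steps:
$j{\left(z,t \right)} = -9 + t + z$ ($j{\left(z,t \right)} = -9 + \left(z + t\right) = -9 + \left(t + z\right) = -9 + t + z$)
$M = \frac{16}{15}$ ($M = \left(-3\right) \left(- \frac{1}{30}\right) - - \frac{29}{30} = \frac{1}{10} + \frac{29}{30} = \frac{16}{15} \approx 1.0667$)
$u{\left(H,v \right)} = \frac{46}{9}$ ($u{\left(H,v \right)} = \frac{1}{9} \cdot 46 = \frac{46}{9}$)
$b{\left(g,F \right)} = F g$
$u{\left(Q{\left(0 \right)},M \right)} b{\left(5,E{\left(j{\left(-2,-1 \right)},-4 \right)} \right)} = \frac{46 \left(\left(-2\right) 5\right)}{9} = \frac{46}{9} \left(-10\right) = - \frac{460}{9}$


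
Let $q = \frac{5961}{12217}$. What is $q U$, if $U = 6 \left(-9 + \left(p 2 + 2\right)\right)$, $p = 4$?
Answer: $\frac{35766}{12217} \approx 2.9276$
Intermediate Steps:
$q = \frac{5961}{12217}$ ($q = 5961 \cdot \frac{1}{12217} = \frac{5961}{12217} \approx 0.48793$)
$U = 6$ ($U = 6 \left(-9 + \left(4 \cdot 2 + 2\right)\right) = 6 \left(-9 + \left(8 + 2\right)\right) = 6 \left(-9 + 10\right) = 6 \cdot 1 = 6$)
$q U = \frac{5961}{12217} \cdot 6 = \frac{35766}{12217}$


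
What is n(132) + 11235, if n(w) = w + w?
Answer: 11499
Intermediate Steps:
n(w) = 2*w
n(132) + 11235 = 2*132 + 11235 = 264 + 11235 = 11499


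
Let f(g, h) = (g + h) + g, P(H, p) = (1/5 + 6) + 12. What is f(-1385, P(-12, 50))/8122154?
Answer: -13759/40610770 ≈ -0.00033880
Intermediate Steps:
P(H, p) = 91/5 (P(H, p) = (⅕ + 6) + 12 = 31/5 + 12 = 91/5)
f(g, h) = h + 2*g
f(-1385, P(-12, 50))/8122154 = (91/5 + 2*(-1385))/8122154 = (91/5 - 2770)*(1/8122154) = -13759/5*1/8122154 = -13759/40610770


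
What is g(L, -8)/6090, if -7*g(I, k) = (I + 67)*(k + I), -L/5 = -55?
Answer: -15219/7105 ≈ -2.1420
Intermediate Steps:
L = 275 (L = -5*(-55) = 275)
g(I, k) = -(67 + I)*(I + k)/7 (g(I, k) = -(I + 67)*(k + I)/7 = -(67 + I)*(I + k)/7)
g(L, -8)/6090 = (-67/7*275 - 67/7*(-8) - ⅐*275² - ⅐*275*(-8))/6090 = (-18425/7 + 536/7 - ⅐*75625 + 2200/7)*(1/6090) = (-18425/7 + 536/7 - 75625/7 + 2200/7)*(1/6090) = -91314/7*1/6090 = -15219/7105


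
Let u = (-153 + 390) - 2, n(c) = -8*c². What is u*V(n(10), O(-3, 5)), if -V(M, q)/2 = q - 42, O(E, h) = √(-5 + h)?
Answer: 19740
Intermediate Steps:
V(M, q) = 84 - 2*q (V(M, q) = -2*(q - 42) = -2*(-42 + q) = 84 - 2*q)
u = 235 (u = 237 - 2 = 235)
u*V(n(10), O(-3, 5)) = 235*(84 - 2*√(-5 + 5)) = 235*(84 - 2*√0) = 235*(84 - 2*0) = 235*(84 + 0) = 235*84 = 19740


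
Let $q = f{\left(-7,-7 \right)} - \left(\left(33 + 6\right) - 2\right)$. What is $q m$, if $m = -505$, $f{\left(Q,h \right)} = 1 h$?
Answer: $22220$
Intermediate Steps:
$f{\left(Q,h \right)} = h$
$q = -44$ ($q = -7 - \left(\left(33 + 6\right) - 2\right) = -7 - \left(39 - 2\right) = -7 - 37 = -44$)
$q m = \left(-44\right) \left(-505\right) = 22220$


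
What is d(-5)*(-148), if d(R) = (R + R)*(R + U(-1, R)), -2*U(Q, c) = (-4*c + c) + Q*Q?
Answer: -19240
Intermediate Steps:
U(Q, c) = -Q**2/2 + 3*c/2 (U(Q, c) = -((-4*c + c) + Q*Q)/2 = -(-3*c + Q**2)/2 = -(Q**2 - 3*c)/2 = -Q**2/2 + 3*c/2)
d(R) = 2*R*(-1/2 + 5*R/2) (d(R) = (R + R)*(R + (-1/2*(-1)**2 + 3*R/2)) = (2*R)*(R + (-1/2*1 + 3*R/2)) = (2*R)*(R + (-1/2 + 3*R/2)) = (2*R)*(-1/2 + 5*R/2) = 2*R*(-1/2 + 5*R/2))
d(-5)*(-148) = -5*(-1 + 5*(-5))*(-148) = -5*(-1 - 25)*(-148) = -5*(-26)*(-148) = 130*(-148) = -19240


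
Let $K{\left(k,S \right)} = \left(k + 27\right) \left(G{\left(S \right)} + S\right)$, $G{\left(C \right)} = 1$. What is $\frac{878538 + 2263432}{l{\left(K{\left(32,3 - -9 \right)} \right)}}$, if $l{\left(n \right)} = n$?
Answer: $\frac{241690}{59} \approx 4096.4$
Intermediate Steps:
$K{\left(k,S \right)} = \left(1 + S\right) \left(27 + k\right)$ ($K{\left(k,S \right)} = \left(k + 27\right) \left(1 + S\right) = \left(27 + k\right) \left(1 + S\right) = \left(1 + S\right) \left(27 + k\right)$)
$\frac{878538 + 2263432}{l{\left(K{\left(32,3 - -9 \right)} \right)}} = \frac{878538 + 2263432}{27 + 32 + 27 \left(3 - -9\right) + \left(3 - -9\right) 32} = \frac{3141970}{27 + 32 + 27 \left(3 + 9\right) + \left(3 + 9\right) 32} = \frac{3141970}{27 + 32 + 27 \cdot 12 + 12 \cdot 32} = \frac{3141970}{27 + 32 + 324 + 384} = \frac{3141970}{767} = 3141970 \cdot \frac{1}{767} = \frac{241690}{59}$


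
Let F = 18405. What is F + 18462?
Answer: 36867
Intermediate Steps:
F + 18462 = 18405 + 18462 = 36867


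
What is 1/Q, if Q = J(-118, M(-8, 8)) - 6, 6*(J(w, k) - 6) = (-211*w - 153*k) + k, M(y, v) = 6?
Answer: 3/11993 ≈ 0.00025015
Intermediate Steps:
J(w, k) = 6 - 211*w/6 - 76*k/3 (J(w, k) = 6 + ((-211*w - 153*k) + k)/6 = 6 + (-211*w - 152*k)/6 = 6 + (-211*w/6 - 76*k/3) = 6 - 211*w/6 - 76*k/3)
Q = 11993/3 (Q = (6 - 211/6*(-118) - 76/3*6) - 6 = (6 + 12449/3 - 152) - 6 = 12011/3 - 6 = 11993/3 ≈ 3997.7)
1/Q = 1/(11993/3) = 3/11993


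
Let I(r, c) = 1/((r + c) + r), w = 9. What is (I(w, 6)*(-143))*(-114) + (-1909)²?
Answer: 14579841/4 ≈ 3.6450e+6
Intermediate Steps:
I(r, c) = 1/(c + 2*r) (I(r, c) = 1/((c + r) + r) = 1/(c + 2*r))
(I(w, 6)*(-143))*(-114) + (-1909)² = (-143/(6 + 2*9))*(-114) + (-1909)² = (-143/(6 + 18))*(-114) + 3644281 = (-143/24)*(-114) + 3644281 = ((1/24)*(-143))*(-114) + 3644281 = -143/24*(-114) + 3644281 = 2717/4 + 3644281 = 14579841/4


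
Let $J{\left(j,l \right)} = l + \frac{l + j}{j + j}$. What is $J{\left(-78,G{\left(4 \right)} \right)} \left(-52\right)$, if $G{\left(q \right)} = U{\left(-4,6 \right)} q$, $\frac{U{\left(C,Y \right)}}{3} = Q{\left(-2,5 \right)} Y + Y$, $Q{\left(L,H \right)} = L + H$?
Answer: $-14906$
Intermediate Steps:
$Q{\left(L,H \right)} = H + L$
$U{\left(C,Y \right)} = 12 Y$ ($U{\left(C,Y \right)} = 3 \left(\left(5 - 2\right) Y + Y\right) = 3 \left(3 Y + Y\right) = 3 \cdot 4 Y = 12 Y$)
$G{\left(q \right)} = 72 q$ ($G{\left(q \right)} = 12 \cdot 6 q = 72 q$)
$J{\left(j,l \right)} = l + \frac{j + l}{2 j}$
$J{\left(-78,G{\left(4 \right)} \right)} \left(-52\right) = \left(\frac{1}{2} + 72 \cdot 4 + \frac{72 \cdot 4}{2 \left(-78\right)}\right) \left(-52\right) = \left(\frac{1}{2} + 288 + \frac{1}{2} \cdot 288 \left(- \frac{1}{78}\right)\right) \left(-52\right) = \left(\frac{1}{2} + 288 - \frac{24}{13}\right) \left(-52\right) = \frac{7453}{26} \left(-52\right) = -14906$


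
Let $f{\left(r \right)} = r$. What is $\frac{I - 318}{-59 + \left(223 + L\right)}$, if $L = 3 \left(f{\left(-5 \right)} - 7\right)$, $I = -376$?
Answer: $- \frac{347}{64} \approx -5.4219$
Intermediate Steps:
$L = -36$ ($L = 3 \left(-5 - 7\right) = 3 \left(-12\right) = -36$)
$\frac{I - 318}{-59 + \left(223 + L\right)} = \frac{-376 - 318}{-59 + \left(223 - 36\right)} = - \frac{694}{-59 + 187} = - \frac{694}{128} = \left(-694\right) \frac{1}{128} = - \frac{347}{64}$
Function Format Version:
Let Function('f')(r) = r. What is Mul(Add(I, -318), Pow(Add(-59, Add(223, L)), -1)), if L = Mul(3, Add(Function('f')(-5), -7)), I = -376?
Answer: Rational(-347, 64) ≈ -5.4219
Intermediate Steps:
L = -36 (L = Mul(3, Add(-5, -7)) = Mul(3, -12) = -36)
Mul(Add(I, -318), Pow(Add(-59, Add(223, L)), -1)) = Mul(Add(-376, -318), Pow(Add(-59, Add(223, -36)), -1)) = Mul(-694, Pow(Add(-59, 187), -1)) = Mul(-694, Pow(128, -1)) = Mul(-694, Rational(1, 128)) = Rational(-347, 64)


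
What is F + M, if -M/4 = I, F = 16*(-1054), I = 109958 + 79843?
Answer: -776068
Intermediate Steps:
I = 189801
F = -16864
M = -759204 (M = -4*189801 = -759204)
F + M = -16864 - 759204 = -776068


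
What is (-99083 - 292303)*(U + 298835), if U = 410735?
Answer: -277715764020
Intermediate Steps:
(-99083 - 292303)*(U + 298835) = (-99083 - 292303)*(410735 + 298835) = -391386*709570 = -277715764020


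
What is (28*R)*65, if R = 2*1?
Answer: 3640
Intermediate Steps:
R = 2
(28*R)*65 = (28*2)*65 = 56*65 = 3640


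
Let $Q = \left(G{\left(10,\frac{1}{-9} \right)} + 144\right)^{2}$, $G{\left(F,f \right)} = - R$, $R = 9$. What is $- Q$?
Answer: $-18225$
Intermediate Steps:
$G{\left(F,f \right)} = -9$ ($G{\left(F,f \right)} = \left(-1\right) 9 = -9$)
$Q = 18225$ ($Q = \left(-9 + 144\right)^{2} = 135^{2} = 18225$)
$- Q = \left(-1\right) 18225 = -18225$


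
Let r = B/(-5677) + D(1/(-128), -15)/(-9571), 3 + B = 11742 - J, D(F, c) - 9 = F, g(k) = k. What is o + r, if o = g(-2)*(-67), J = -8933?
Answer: 906614939821/6954824576 ≈ 130.36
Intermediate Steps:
D(F, c) = 9 + F
B = 20672 (B = -3 + (11742 - 1*(-8933)) = -3 + (11742 + 8933) = -3 + 20675 = 20672)
r = -25331553363/6954824576 (r = 20672/(-5677) + (9 + 1/(-128))/(-9571) = 20672*(-1/5677) + (9 - 1/128)*(-1/9571) = -20672/5677 + (1151/128)*(-1/9571) = -20672/5677 - 1151/1225088 = -25331553363/6954824576 ≈ -3.6423)
o = 134 (o = -2*(-67) = 134)
o + r = 134 - 25331553363/6954824576 = 906614939821/6954824576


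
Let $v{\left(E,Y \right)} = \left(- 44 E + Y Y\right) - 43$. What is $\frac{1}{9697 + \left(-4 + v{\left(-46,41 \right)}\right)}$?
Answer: $\frac{1}{13355} \approx 7.4878 \cdot 10^{-5}$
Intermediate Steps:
$v{\left(E,Y \right)} = -43 + Y^{2} - 44 E$ ($v{\left(E,Y \right)} = \left(- 44 E + Y^{2}\right) - 43 = \left(Y^{2} - 44 E\right) - 43 = -43 + Y^{2} - 44 E$)
$\frac{1}{9697 + \left(-4 + v{\left(-46,41 \right)}\right)} = \frac{1}{9697 - -3658} = \frac{1}{9697 + \left(-4 + \left(-43 + 1681 + 2024\right)\right)} = \frac{1}{9697 + \left(-4 + 3662\right)} = \frac{1}{9697 + 3658} = \frac{1}{13355}$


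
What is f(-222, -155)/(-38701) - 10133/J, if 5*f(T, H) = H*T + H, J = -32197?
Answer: 13198122/95850469 ≈ 0.13769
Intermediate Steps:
f(T, H) = H/5 + H*T/5 (f(T, H) = (H*T + H)/5 = (H + H*T)/5 = H/5 + H*T/5)
f(-222, -155)/(-38701) - 10133/J = ((⅕)*(-155)*(1 - 222))/(-38701) - 10133/(-32197) = ((⅕)*(-155)*(-221))*(-1/38701) - 10133*(-1/32197) = 6851*(-1/38701) + 10133/32197 = -527/2977 + 10133/32197 = 13198122/95850469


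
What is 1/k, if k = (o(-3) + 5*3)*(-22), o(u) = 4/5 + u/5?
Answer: -5/1672 ≈ -0.0029904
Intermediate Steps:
o(u) = ⅘ + u/5 (o(u) = 4*(⅕) + u*(⅕) = ⅘ + u/5)
k = -1672/5 (k = ((⅘ + (⅕)*(-3)) + 5*3)*(-22) = ((⅘ - ⅗) + 15)*(-22) = (⅕ + 15)*(-22) = (76/5)*(-22) = -1672/5 ≈ -334.40)
1/k = 1/(-1672/5) = -5/1672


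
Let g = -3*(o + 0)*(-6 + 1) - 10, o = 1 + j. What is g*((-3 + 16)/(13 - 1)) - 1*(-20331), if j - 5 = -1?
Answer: 244817/12 ≈ 20401.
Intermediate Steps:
j = 4 (j = 5 - 1 = 4)
o = 5 (o = 1 + 4 = 5)
g = 65 (g = -3*(5 + 0)*(-6 + 1) - 10 = -15*(-5) - 10 = -3*(-25) - 10 = 75 - 10 = 65)
g*((-3 + 16)/(13 - 1)) - 1*(-20331) = 65*((-3 + 16)/(13 - 1)) - 1*(-20331) = 65*(13/12) + 20331 = 845/12 + 20331 = 244817/12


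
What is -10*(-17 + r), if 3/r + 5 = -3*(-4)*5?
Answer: 1864/11 ≈ 169.45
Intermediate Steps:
r = 3/55 (r = 3/(-5 - 3*(-4)*5) = 3/(-5 + 12*5) = 3/(-5 + 60) = 3/55 ≈ 0.054545)
-10*(-17 + r) = -10*(-17 + 3/55) = -10*(-932/55) = 1864/11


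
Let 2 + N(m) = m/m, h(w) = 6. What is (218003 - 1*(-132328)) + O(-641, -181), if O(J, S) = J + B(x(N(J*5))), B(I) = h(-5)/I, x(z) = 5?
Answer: 1748456/5 ≈ 3.4969e+5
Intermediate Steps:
N(m) = -1 (N(m) = -2 + m/m = -2 + 1 = -1)
B(I) = 6/I
O(J, S) = 6/5 + J (O(J, S) = J + 6/5 = 6/5 + J)
(218003 - 1*(-132328)) + O(-641, -181) = (218003 - 1*(-132328)) + (6/5 - 641) = (218003 + 132328) - 3199/5 = 350331 - 3199/5 = 1748456/5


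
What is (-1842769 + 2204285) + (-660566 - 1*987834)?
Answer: -1286884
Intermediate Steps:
(-1842769 + 2204285) + (-660566 - 1*987834) = 361516 + (-660566 - 987834) = 361516 - 1648400 = -1286884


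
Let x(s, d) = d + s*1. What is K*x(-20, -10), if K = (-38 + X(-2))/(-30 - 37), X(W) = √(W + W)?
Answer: -1140/67 + 60*I/67 ≈ -17.015 + 0.89552*I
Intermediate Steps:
X(W) = √2*√W (X(W) = √(2*W) = √2*√W)
x(s, d) = d + s
K = 38/67 - 2*I/67 (K = (-38 + √2*√(-2))/(-30 - 37) = (-38 + √2*(I*√2))/(-67) = (-38 + 2*I)*(-1/67) = 38/67 - 2*I/67 ≈ 0.56716 - 0.029851*I)
K*x(-20, -10) = (38/67 - 2*I/67)*(-10 - 20) = (38/67 - 2*I/67)*(-30) = -1140/67 + 60*I/67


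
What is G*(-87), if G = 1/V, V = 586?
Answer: -87/586 ≈ -0.14846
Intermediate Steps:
G = 1/586 ≈ 0.0017065
G*(-87) = (1/586)*(-87) = -87/586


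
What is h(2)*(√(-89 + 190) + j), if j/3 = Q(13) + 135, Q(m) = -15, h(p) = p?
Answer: 720 + 2*√101 ≈ 740.10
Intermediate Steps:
j = 360 (j = 3*(-15 + 135) = 3*120 = 360)
h(2)*(√(-89 + 190) + j) = 2*(√(-89 + 190) + 360) = 2*(√101 + 360) = 2*(360 + √101) = 720 + 2*√101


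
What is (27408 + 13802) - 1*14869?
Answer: 26341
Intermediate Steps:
(27408 + 13802) - 1*14869 = 41210 - 14869 = 26341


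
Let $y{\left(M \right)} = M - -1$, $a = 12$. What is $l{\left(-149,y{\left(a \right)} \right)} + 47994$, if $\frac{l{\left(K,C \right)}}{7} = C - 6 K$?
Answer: $54343$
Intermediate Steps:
$y{\left(M \right)} = 1 + M$ ($y{\left(M \right)} = M + 1 = 1 + M$)
$l{\left(K,C \right)} = - 42 K + 7 C$ ($l{\left(K,C \right)} = 7 \left(C - 6 K\right) = - 42 K + 7 C$)
$l{\left(-149,y{\left(a \right)} \right)} + 47994 = \left(\left(-42\right) \left(-149\right) + 7 \left(1 + 12\right)\right) + 47994 = \left(6258 + 7 \cdot 13\right) + 47994 = \left(6258 + 91\right) + 47994 = 6349 + 47994 = 54343$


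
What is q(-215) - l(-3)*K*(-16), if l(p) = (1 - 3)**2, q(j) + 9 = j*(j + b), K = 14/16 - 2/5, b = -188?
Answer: 433332/5 ≈ 86666.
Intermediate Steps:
K = 19/40 (K = 14*(1/16) - 2*1/5 = 7/8 - 2/5 = 19/40 ≈ 0.47500)
q(j) = -9 + j*(-188 + j) (q(j) = -9 + j*(j - 188) = -9 + j*(-188 + j))
l(p) = 4 (l(p) = (-2)**2 = 4)
q(-215) - l(-3)*K*(-16) = (-9 + (-215)**2 - 188*(-215)) - 4*(19/40)*(-16) = (-9 + 46225 + 40420) - 19*(-16)/10 = 86636 - 1*(-152/5) = 86636 + 152/5 = 433332/5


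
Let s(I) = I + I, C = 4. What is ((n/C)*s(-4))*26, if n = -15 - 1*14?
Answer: 1508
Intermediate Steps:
n = -29 (n = -15 - 14 = -29)
s(I) = 2*I
((n/C)*s(-4))*26 = ((-29/4)*(2*(-4)))*26 = (-29*1/4*(-8))*26 = -29/4*(-8)*26 = 58*26 = 1508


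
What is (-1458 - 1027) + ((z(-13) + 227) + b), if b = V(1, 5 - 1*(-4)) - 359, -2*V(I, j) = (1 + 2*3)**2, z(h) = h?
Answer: -5309/2 ≈ -2654.5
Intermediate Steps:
V(I, j) = -49/2 (V(I, j) = -(1 + 2*3)**2/2 = -(1 + 6)**2/2 = -1/2*7**2 = -1/2*49 = -49/2)
b = -767/2 (b = -49/2 - 359 = -767/2 ≈ -383.50)
(-1458 - 1027) + ((z(-13) + 227) + b) = (-1458 - 1027) + ((-13 + 227) - 767/2) = -2485 + (214 - 767/2) = -2485 - 339/2 = -5309/2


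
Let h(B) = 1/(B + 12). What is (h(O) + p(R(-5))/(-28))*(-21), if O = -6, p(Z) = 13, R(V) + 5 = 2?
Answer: 25/4 ≈ 6.2500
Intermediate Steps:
R(V) = -3 (R(V) = -5 + 2 = -3)
h(B) = 1/(12 + B)
(h(O) + p(R(-5))/(-28))*(-21) = (1/(12 - 6) + 13/(-28))*(-21) = (1/6 + 13*(-1/28))*(-21) = (1/6 - 13/28)*(-21) = -25/84*(-21) = 25/4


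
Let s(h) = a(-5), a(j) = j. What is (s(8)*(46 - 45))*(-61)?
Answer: 305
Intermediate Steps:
s(h) = -5
(s(8)*(46 - 45))*(-61) = -5*(46 - 45)*(-61) = -5*1*(-61) = -5*(-61) = 305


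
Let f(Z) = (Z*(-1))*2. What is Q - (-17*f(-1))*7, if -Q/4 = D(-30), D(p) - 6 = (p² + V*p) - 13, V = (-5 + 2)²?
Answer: -2254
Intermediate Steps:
V = 9 (V = (-3)² = 9)
D(p) = -7 + p² + 9*p (D(p) = 6 + ((p² + 9*p) - 13) = 6 + (-13 + p² + 9*p) = -7 + p² + 9*p)
f(Z) = -2*Z (f(Z) = -Z*2 = -2*Z)
Q = -2492 (Q = -4*(-7 + (-30)² + 9*(-30)) = -4*(-7 + 900 - 270) = -4*623 = -2492)
Q - (-17*f(-1))*7 = -2492 - (-(-34)*(-1))*7 = -2492 - (-17*2)*7 = -2492 - (-34)*7 = -2492 - 1*(-238) = -2492 + 238 = -2254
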